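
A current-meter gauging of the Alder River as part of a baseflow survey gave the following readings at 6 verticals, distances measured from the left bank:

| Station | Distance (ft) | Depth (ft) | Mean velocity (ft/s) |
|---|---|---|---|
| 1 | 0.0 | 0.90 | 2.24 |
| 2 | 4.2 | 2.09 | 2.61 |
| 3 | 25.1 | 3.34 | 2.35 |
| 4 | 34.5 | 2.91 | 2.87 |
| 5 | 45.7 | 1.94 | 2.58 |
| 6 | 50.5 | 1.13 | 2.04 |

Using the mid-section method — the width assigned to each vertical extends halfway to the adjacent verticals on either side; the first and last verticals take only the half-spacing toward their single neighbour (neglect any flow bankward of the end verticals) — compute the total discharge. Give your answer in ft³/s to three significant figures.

323 ft³/s

w_1 = (4.2 − 0.0)/2 = 2.1 ft; q_1 = 2.24 × 0.90 × 2.1 = 4.234 ft³/s
w_2 = (25.1 − 0.0)/2 = 12.55 ft; q_2 = 2.61 × 2.09 × 12.55 = 68.46 ft³/s
w_3 = (34.5 − 4.2)/2 = 15.15 ft; q_3 = 2.35 × 3.34 × 15.15 = 118.9 ft³/s
w_4 = (45.7 − 25.1)/2 = 10.3 ft; q_4 = 2.87 × 2.91 × 10.3 = 86.02 ft³/s
w_5 = (50.5 − 34.5)/2 = 8 ft; q_5 = 2.58 × 1.94 × 8 = 40.04 ft³/s
w_6 = (50.5 − 45.7)/2 = 2.4 ft; q_6 = 2.04 × 1.13 × 2.4 = 5.532 ft³/s
Q = Σ qᵢ = 323.2 ft³/s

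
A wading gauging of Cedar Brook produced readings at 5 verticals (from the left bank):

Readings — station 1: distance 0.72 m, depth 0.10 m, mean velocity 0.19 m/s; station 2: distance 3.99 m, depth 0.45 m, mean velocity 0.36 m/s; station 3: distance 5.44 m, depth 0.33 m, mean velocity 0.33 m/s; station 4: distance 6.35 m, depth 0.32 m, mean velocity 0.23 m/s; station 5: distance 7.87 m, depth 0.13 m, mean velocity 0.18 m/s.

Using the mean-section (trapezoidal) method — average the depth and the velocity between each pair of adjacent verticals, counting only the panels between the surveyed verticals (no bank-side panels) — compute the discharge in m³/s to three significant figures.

0.595 m³/s

Panel 1-2: Δb = 3.27 m, d̄ = (0.10+0.45)/2 = 0.275, v̄ = (0.19+0.36)/2 = 0.275 → q = 3.27×0.275×0.275 = 0.2473 m³/s
Panel 2-3: Δb = 1.45 m, d̄ = (0.45+0.33)/2 = 0.39, v̄ = (0.36+0.33)/2 = 0.345 → q = 1.45×0.39×0.345 = 0.1951 m³/s
Panel 3-4: Δb = 0.91 m, d̄ = (0.33+0.32)/2 = 0.325, v̄ = (0.33+0.23)/2 = 0.28 → q = 0.91×0.325×0.28 = 0.08281 m³/s
Panel 4-5: Δb = 1.52 m, d̄ = (0.32+0.13)/2 = 0.225, v̄ = (0.23+0.18)/2 = 0.205 → q = 1.52×0.225×0.205 = 0.07011 m³/s
Q = Σ q = 0.5953 m³/s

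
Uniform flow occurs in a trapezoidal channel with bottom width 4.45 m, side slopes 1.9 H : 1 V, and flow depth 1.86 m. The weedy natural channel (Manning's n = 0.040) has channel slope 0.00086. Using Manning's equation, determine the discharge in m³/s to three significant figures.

12.3 m³/s

A = (b + z·y)·y = (4.45 + 1.9×1.86)×1.86 = 14.85 m²
P = b + 2y√(1+z²) = 4.45 + 2×1.86×√(1+1.9²) = 12.44 m
R = A/P = 14.85/12.44 = 1.194 m
Q = (1/n)·A·R^(2/3)·S^(1/2) = (1/0.040) × 14.85 × 1.194^(2/3) × 0.00086^(1/2) = 12.25 m³/s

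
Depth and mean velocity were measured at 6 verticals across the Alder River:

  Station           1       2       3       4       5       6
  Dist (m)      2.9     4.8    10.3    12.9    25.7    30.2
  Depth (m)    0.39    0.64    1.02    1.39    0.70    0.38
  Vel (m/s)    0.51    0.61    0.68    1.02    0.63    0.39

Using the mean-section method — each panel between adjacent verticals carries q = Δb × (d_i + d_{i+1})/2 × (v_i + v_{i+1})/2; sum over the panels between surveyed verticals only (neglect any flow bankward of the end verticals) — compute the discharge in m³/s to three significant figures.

18.4 m³/s

Panel 1-2: Δb = 1.9 m, d̄ = (0.39+0.64)/2 = 0.515, v̄ = (0.51+0.61)/2 = 0.56 → q = 1.9×0.515×0.56 = 0.5480 m³/s
Panel 2-3: Δb = 5.5 m, d̄ = (0.64+1.02)/2 = 0.83, v̄ = (0.61+0.68)/2 = 0.645 → q = 5.5×0.83×0.645 = 2.944 m³/s
Panel 3-4: Δb = 2.6 m, d̄ = (1.02+1.39)/2 = 1.205, v̄ = (0.68+1.02)/2 = 0.85 → q = 2.6×1.205×0.85 = 2.663 m³/s
Panel 4-5: Δb = 12.8 m, d̄ = (1.39+0.70)/2 = 1.045, v̄ = (1.02+0.63)/2 = 0.825 → q = 12.8×1.045×0.825 = 11.04 m³/s
Panel 5-6: Δb = 4.5 m, d̄ = (0.70+0.38)/2 = 0.54, v̄ = (0.63+0.39)/2 = 0.51 → q = 4.5×0.54×0.51 = 1.239 m³/s
Q = Σ q = 18.43 m³/s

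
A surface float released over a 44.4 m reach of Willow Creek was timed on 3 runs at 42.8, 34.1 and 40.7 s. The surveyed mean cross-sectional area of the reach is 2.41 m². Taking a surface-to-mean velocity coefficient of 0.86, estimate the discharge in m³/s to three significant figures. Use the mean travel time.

2.35 m³/s

t̄ = (42.8 + 34.1 + 40.7) / 3 = 39.2 s
v_surface = L / t̄ = 44.4 / 39.2 = 1.133 m/s
v_mean = 0.86 × 1.133 = 0.9741 m/s
Q = A × v_mean = 2.41 × 0.9741 = 2.348 m³/s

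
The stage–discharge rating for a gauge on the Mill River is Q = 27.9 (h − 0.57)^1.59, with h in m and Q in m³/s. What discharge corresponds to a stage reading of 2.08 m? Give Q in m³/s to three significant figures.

Q = 27.9 × (2.08 − 0.57)^1.59 = 27.9 × 1.51^1.59 = 53.73 m³/s

53.7 m³/s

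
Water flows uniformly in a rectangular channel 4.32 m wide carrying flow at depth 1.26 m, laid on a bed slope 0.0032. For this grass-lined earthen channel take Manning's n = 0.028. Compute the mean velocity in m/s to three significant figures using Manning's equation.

A = b·y = 4.32 × 1.26 = 5.443 m²
P = b + 2y = 4.32 + 2×1.26 = 6.840 m
R = A/P = 5.443/6.840 = 0.7958 m
Q = (1/n)·A·R^(2/3)·S^(1/2) = (1/0.028) × 5.443 × 0.7958^(2/3) × 0.0032^(1/2) = 9.444 m³/s
V = Q/A = 9.444/5.443 = 1.735 m/s

1.73 m/s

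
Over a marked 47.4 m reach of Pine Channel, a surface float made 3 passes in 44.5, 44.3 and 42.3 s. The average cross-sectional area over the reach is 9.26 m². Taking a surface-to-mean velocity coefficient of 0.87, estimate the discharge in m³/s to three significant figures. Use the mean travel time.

t̄ = (44.5 + 44.3 + 42.3) / 3 = 43.7 s
v_surface = L / t̄ = 47.4 / 43.7 = 1.085 m/s
v_mean = 0.87 × 1.085 = 0.9437 m/s
Q = A × v_mean = 9.26 × 0.9437 = 8.738 m³/s

8.74 m³/s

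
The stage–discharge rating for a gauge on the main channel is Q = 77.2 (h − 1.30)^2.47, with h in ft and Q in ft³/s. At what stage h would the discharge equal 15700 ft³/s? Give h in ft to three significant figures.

h − h₀ = (Q/C)^(1/b) = (15700/77.2)^(1/2.47) = 8.601 ft
h = 1.30 + 8.601 = 9.901 ft

9.90 ft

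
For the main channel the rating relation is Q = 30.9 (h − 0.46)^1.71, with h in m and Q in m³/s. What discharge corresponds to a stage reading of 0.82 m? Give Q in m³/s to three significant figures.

Q = 30.9 × (0.82 − 0.46)^1.71 = 30.9 × 0.36^1.71 = 5.386 m³/s

5.39 m³/s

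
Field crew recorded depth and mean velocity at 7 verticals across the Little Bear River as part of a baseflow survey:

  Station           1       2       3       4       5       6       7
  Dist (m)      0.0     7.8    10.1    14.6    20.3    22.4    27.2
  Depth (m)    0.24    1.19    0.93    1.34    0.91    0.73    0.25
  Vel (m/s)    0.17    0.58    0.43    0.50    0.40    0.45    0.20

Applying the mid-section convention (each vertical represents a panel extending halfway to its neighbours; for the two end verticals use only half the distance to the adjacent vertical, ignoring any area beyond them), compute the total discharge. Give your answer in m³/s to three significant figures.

w_1 = (7.8 − 0.0)/2 = 3.9 m; q_1 = 0.17 × 0.24 × 3.9 = 0.1591 m³/s
w_2 = (10.1 − 0.0)/2 = 5.05 m; q_2 = 0.58 × 1.19 × 5.05 = 3.486 m³/s
w_3 = (14.6 − 7.8)/2 = 3.4 m; q_3 = 0.43 × 0.93 × 3.4 = 1.360 m³/s
w_4 = (20.3 − 10.1)/2 = 5.1 m; q_4 = 0.50 × 1.34 × 5.1 = 3.417 m³/s
w_5 = (22.4 − 14.6)/2 = 3.9 m; q_5 = 0.40 × 0.91 × 3.9 = 1.420 m³/s
w_6 = (27.2 − 20.3)/2 = 3.45 m; q_6 = 0.45 × 0.73 × 3.45 = 1.133 m³/s
w_7 = (27.2 − 22.4)/2 = 2.4 m; q_7 = 0.20 × 0.25 × 2.4 = 0.1200 m³/s
Q = Σ qᵢ = 11.09 m³/s

11.1 m³/s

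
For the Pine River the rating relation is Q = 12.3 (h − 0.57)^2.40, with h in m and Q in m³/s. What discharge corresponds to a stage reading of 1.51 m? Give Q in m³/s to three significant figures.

Q = 12.3 × (1.51 − 0.57)^2.40 = 12.3 × 0.94^2.40 = 10.60 m³/s

10.6 m³/s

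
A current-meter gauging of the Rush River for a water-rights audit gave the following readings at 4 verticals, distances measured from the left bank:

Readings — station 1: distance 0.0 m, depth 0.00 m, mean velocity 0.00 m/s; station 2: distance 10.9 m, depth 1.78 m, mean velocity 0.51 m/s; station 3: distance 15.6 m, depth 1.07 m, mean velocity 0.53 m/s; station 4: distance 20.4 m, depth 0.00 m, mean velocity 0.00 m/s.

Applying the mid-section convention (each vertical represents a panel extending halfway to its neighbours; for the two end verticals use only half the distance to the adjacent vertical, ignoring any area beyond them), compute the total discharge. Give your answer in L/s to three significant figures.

w_2 = (15.6 − 0.0)/2 = 7.8 m; q_2 = 0.51 × 1.78 × 7.8 = 7.081 m³/s
w_3 = (20.4 − 10.9)/2 = 4.75 m; q_3 = 0.53 × 1.07 × 4.75 = 2.694 m³/s
Stations 1, 4 contribute zero (depth or velocity is 0).
Q = Σ qᵢ = 9.775 m³/s
= 9.775 × 1000 = 9775 L/s

9770 L/s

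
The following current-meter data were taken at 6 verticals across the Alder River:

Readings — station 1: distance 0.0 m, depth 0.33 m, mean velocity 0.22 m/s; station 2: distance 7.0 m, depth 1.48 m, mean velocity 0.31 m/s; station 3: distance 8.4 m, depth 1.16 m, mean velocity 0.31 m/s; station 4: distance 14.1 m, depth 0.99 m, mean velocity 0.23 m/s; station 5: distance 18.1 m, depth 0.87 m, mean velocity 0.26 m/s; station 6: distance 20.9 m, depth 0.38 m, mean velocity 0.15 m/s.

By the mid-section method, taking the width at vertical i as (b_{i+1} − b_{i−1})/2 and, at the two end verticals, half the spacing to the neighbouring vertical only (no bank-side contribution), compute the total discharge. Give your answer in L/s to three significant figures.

5410 L/s

w_1 = (7.0 − 0.0)/2 = 3.5 m; q_1 = 0.22 × 0.33 × 3.5 = 0.2541 m³/s
w_2 = (8.4 − 0.0)/2 = 4.2 m; q_2 = 0.31 × 1.48 × 4.2 = 1.927 m³/s
w_3 = (14.1 − 7.0)/2 = 3.55 m; q_3 = 0.31 × 1.16 × 3.55 = 1.277 m³/s
w_4 = (18.1 − 8.4)/2 = 4.85 m; q_4 = 0.23 × 0.99 × 4.85 = 1.104 m³/s
w_5 = (20.9 − 14.1)/2 = 3.4 m; q_5 = 0.26 × 0.87 × 3.4 = 0.7691 m³/s
w_6 = (20.9 − 18.1)/2 = 1.4 m; q_6 = 0.15 × 0.38 × 1.4 = 0.07980 m³/s
Q = Σ qᵢ = 5.411 m³/s
= 5.411 × 1000 = 5411 L/s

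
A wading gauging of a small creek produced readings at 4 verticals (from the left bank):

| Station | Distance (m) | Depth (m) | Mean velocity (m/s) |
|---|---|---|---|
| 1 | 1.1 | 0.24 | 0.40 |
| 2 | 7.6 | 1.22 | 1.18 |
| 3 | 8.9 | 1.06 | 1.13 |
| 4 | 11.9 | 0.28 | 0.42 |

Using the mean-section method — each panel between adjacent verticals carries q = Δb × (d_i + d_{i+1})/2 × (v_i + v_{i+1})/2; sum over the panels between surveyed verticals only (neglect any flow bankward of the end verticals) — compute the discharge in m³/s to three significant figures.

Panel 1-2: Δb = 6.5 m, d̄ = (0.24+1.22)/2 = 0.73, v̄ = (0.40+1.18)/2 = 0.79 → q = 6.5×0.73×0.79 = 3.749 m³/s
Panel 2-3: Δb = 1.3 m, d̄ = (1.22+1.06)/2 = 1.14, v̄ = (1.18+1.13)/2 = 1.155 → q = 1.3×1.14×1.155 = 1.712 m³/s
Panel 3-4: Δb = 3 m, d̄ = (1.06+0.28)/2 = 0.67, v̄ = (1.13+0.42)/2 = 0.775 → q = 3×0.67×0.775 = 1.558 m³/s
Q = Σ q = 7.018 m³/s

7.02 m³/s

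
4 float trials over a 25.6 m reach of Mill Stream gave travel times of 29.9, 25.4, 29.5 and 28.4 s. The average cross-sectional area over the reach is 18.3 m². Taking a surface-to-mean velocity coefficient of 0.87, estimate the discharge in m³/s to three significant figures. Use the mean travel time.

14.4 m³/s

t̄ = (29.9 + 25.4 + 29.5 + 28.4) / 4 = 28.3 s
v_surface = L / t̄ = 25.6 / 28.3 = 0.9046 m/s
v_mean = 0.87 × 0.9046 = 0.7870 m/s
Q = A × v_mean = 18.3 × 0.7870 = 14.40 m³/s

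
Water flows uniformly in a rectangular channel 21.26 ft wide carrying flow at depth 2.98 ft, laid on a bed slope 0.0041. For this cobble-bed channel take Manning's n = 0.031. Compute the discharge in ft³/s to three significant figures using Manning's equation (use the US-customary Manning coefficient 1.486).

A = b·y = 21.26 × 2.98 = 63.35 ft²
P = b + 2y = 21.26 + 2×2.98 = 27.22 ft
R = A/P = 63.35/27.22 = 2.328 ft
Q = (1.486/n)·A·R^(2/3)·S^(1/2) = (1.486/0.031) × 63.35 × 2.328^(2/3) × 0.0041^(1/2) = 341.5 ft³/s

342 ft³/s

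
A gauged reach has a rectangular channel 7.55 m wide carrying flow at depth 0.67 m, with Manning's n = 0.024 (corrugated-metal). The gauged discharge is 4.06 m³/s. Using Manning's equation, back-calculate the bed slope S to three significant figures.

A = b·y = 7.55 × 0.67 = 5.059 m²
P = b + 2y = 7.55 + 2×0.67 = 8.890 m
R = A/P = 5.059/8.890 = 0.5690 m
S = (Q·n / (1·A·R^(2/3)))² = (4.06×0.024 / (1×5.059×0.6867))² = 0.0007869

0.000787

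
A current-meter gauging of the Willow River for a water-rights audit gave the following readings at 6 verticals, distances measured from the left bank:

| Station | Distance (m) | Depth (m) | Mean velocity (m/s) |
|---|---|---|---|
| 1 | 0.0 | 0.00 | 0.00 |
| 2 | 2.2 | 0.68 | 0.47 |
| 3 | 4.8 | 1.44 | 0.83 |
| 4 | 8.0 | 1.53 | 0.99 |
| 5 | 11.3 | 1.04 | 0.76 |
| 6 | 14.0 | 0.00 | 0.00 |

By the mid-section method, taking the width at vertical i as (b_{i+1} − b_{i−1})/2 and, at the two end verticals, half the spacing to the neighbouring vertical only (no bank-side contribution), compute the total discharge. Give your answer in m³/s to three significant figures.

11.5 m³/s

w_2 = (4.8 − 0.0)/2 = 2.4 m; q_2 = 0.47 × 0.68 × 2.4 = 0.7670 m³/s
w_3 = (8.0 − 2.2)/2 = 2.9 m; q_3 = 0.83 × 1.44 × 2.9 = 3.466 m³/s
w_4 = (11.3 − 4.8)/2 = 3.25 m; q_4 = 0.99 × 1.53 × 3.25 = 4.923 m³/s
w_5 = (14.0 − 8.0)/2 = 3 m; q_5 = 0.76 × 1.04 × 3 = 2.371 m³/s
Stations 1, 6 contribute zero (depth or velocity is 0).
Q = Σ qᵢ = 11.53 m³/s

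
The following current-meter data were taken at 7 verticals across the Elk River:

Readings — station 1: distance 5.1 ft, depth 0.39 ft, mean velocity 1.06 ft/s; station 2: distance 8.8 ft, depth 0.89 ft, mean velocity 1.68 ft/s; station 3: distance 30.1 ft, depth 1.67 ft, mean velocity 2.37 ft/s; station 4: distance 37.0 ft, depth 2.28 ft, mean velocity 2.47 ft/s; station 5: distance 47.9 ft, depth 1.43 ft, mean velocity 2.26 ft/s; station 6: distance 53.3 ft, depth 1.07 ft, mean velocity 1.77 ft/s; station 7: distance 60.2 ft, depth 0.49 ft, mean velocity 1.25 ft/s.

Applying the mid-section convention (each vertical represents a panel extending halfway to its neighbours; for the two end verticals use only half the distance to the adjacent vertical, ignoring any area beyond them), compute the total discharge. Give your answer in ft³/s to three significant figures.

w_1 = (8.8 − 5.1)/2 = 1.85 ft; q_1 = 1.06 × 0.39 × 1.85 = 0.7648 ft³/s
w_2 = (30.1 − 5.1)/2 = 12.5 ft; q_2 = 1.68 × 0.89 × 12.5 = 18.69 ft³/s
w_3 = (37.0 − 8.8)/2 = 14.1 ft; q_3 = 2.37 × 1.67 × 14.1 = 55.81 ft³/s
w_4 = (47.9 − 30.1)/2 = 8.9 ft; q_4 = 2.47 × 2.28 × 8.9 = 50.12 ft³/s
w_5 = (53.3 − 37.0)/2 = 8.15 ft; q_5 = 2.26 × 1.43 × 8.15 = 26.34 ft³/s
w_6 = (60.2 − 47.9)/2 = 6.15 ft; q_6 = 1.77 × 1.07 × 6.15 = 11.65 ft³/s
w_7 = (60.2 − 53.3)/2 = 3.45 ft; q_7 = 1.25 × 0.49 × 3.45 = 2.113 ft³/s
Q = Σ qᵢ = 165.5 ft³/s

165 ft³/s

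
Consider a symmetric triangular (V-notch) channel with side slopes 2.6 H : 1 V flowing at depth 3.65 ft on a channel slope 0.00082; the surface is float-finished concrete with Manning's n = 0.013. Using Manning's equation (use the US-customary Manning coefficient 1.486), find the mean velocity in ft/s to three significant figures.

4.67 ft/s

A = z·y² = 2.6×3.65² = 34.64 ft²
P = 2y√(1+z²) = 2×3.65×√(1+2.6²) = 20.34 ft
R = A/P = 34.64/20.34 = 1.703 ft
Q = (1.486/n)·A·R^(2/3)·S^(1/2) = (1.486/0.013) × 34.64 × 1.703^(2/3) × 0.00082^(1/2) = 161.7 ft³/s
V = Q/A = 161.7/34.64 = 4.669 ft/s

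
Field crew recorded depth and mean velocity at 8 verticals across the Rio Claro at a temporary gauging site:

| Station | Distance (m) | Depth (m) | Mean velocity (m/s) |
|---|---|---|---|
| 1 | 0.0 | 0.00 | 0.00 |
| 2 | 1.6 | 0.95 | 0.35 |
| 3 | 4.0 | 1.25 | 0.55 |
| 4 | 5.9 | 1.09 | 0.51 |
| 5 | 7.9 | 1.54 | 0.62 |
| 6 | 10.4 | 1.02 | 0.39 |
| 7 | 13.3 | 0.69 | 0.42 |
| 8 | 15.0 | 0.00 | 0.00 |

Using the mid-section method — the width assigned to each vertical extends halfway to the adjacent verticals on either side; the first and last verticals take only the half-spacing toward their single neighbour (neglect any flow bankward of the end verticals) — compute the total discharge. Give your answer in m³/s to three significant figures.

7.12 m³/s

w_2 = (4.0 − 0.0)/2 = 2 m; q_2 = 0.35 × 0.95 × 2 = 0.6650 m³/s
w_3 = (5.9 − 1.6)/2 = 2.15 m; q_3 = 0.55 × 1.25 × 2.15 = 1.478 m³/s
w_4 = (7.9 − 4.0)/2 = 1.95 m; q_4 = 0.51 × 1.09 × 1.95 = 1.084 m³/s
w_5 = (10.4 − 5.9)/2 = 2.25 m; q_5 = 0.62 × 1.54 × 2.25 = 2.148 m³/s
w_6 = (13.3 − 7.9)/2 = 2.7 m; q_6 = 0.39 × 1.02 × 2.7 = 1.074 m³/s
w_7 = (15.0 − 10.4)/2 = 2.3 m; q_7 = 0.42 × 0.69 × 2.3 = 0.6665 m³/s
Stations 1, 8 contribute zero (depth or velocity is 0).
Q = Σ qᵢ = 7.116 m³/s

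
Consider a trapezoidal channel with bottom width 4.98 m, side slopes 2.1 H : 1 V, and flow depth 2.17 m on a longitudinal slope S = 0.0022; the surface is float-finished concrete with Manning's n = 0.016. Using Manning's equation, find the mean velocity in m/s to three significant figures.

3.62 m/s

A = (b + z·y)·y = (4.98 + 2.1×2.17)×2.17 = 20.70 m²
P = b + 2y√(1+z²) = 4.98 + 2×2.17×√(1+2.1²) = 15.07 m
R = A/P = 20.70/15.07 = 1.373 m
Q = (1/n)·A·R^(2/3)·S^(1/2) = (1/0.016) × 20.70 × 1.373^(2/3) × 0.0022^(1/2) = 74.94 m³/s
V = Q/A = 74.94/20.70 = 3.621 m/s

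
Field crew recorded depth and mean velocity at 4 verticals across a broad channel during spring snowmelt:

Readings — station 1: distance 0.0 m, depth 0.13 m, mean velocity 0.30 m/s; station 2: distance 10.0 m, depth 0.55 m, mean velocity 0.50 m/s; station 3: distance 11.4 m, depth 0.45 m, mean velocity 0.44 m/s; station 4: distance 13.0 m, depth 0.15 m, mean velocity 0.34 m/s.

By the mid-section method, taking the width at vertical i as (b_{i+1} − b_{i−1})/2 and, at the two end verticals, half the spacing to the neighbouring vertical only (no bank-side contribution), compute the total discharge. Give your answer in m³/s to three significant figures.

w_1 = (10.0 − 0.0)/2 = 5 m; q_1 = 0.30 × 0.13 × 5 = 0.1950 m³/s
w_2 = (11.4 − 0.0)/2 = 5.7 m; q_2 = 0.50 × 0.55 × 5.7 = 1.568 m³/s
w_3 = (13.0 − 10.0)/2 = 1.5 m; q_3 = 0.44 × 0.45 × 1.5 = 0.2970 m³/s
w_4 = (13.0 − 11.4)/2 = 0.8 m; q_4 = 0.34 × 0.15 × 0.8 = 0.04080 m³/s
Q = Σ qᵢ = 2.100 m³/s

2.10 m³/s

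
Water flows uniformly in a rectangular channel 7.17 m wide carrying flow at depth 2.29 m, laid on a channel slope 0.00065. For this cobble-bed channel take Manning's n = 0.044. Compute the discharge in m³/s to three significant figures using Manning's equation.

A = b·y = 7.17 × 2.29 = 16.42 m²
P = b + 2y = 7.17 + 2×2.29 = 11.75 m
R = A/P = 16.42/11.75 = 1.397 m
Q = (1/n)·A·R^(2/3)·S^(1/2) = (1/0.044) × 16.42 × 1.397^(2/3) × 0.00065^(1/2) = 11.89 m³/s

11.9 m³/s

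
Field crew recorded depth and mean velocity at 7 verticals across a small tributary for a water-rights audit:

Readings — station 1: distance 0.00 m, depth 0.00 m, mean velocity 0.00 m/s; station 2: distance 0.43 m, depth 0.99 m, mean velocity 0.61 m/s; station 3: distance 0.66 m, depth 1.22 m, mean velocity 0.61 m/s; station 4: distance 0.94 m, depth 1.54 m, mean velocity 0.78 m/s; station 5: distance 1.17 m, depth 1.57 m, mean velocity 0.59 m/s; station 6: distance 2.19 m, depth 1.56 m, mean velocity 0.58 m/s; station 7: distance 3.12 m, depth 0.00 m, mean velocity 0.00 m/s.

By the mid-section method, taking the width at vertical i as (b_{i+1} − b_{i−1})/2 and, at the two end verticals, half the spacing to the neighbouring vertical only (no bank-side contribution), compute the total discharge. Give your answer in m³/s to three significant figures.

2.16 m³/s

w_2 = (0.66 − 0.00)/2 = 0.33 m; q_2 = 0.61 × 0.99 × 0.33 = 0.1993 m³/s
w_3 = (0.94 − 0.43)/2 = 0.255 m; q_3 = 0.61 × 1.22 × 0.255 = 0.1898 m³/s
w_4 = (1.17 − 0.66)/2 = 0.255 m; q_4 = 0.78 × 1.54 × 0.255 = 0.3063 m³/s
w_5 = (2.19 − 0.94)/2 = 0.625 m; q_5 = 0.59 × 1.57 × 0.625 = 0.5789 m³/s
w_6 = (3.12 − 1.17)/2 = 0.975 m; q_6 = 0.58 × 1.56 × 0.975 = 0.8822 m³/s
Stations 1, 7 contribute zero (depth or velocity is 0).
Q = Σ qᵢ = 2.156 m³/s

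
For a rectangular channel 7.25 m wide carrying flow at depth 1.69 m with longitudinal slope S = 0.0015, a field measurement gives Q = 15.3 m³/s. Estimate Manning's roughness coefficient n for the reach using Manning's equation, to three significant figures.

A = b·y = 7.25 × 1.69 = 12.25 m²
P = b + 2y = 7.25 + 2×1.69 = 10.63 m
R = A/P = 12.25/10.63 = 1.153 m
n = (1/Q)·A·R^(2/3)·S^(1/2) = (1/15.3) × 12.25 × 1.099 × 0.03873 = 0.03410

0.0341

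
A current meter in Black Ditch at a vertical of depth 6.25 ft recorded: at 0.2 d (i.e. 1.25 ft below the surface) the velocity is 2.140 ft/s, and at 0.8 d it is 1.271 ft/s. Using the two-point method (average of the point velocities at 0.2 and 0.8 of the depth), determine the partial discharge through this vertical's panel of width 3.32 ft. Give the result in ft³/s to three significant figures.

v̄ = (2.140 + 1.271) / 2 = 1.706 ft/s
q = v̄ × d × w = 1.706 × 6.25 × 3.32 = 35.39 ft³/s

35.4 ft³/s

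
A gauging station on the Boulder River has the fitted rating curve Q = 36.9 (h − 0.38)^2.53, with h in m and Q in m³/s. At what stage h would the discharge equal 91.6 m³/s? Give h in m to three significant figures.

h − h₀ = (Q/C)^(1/b) = (91.6/36.9)^(1/2.53) = 1.432 m
h = 0.38 + 1.432 = 1.812 m

1.81 m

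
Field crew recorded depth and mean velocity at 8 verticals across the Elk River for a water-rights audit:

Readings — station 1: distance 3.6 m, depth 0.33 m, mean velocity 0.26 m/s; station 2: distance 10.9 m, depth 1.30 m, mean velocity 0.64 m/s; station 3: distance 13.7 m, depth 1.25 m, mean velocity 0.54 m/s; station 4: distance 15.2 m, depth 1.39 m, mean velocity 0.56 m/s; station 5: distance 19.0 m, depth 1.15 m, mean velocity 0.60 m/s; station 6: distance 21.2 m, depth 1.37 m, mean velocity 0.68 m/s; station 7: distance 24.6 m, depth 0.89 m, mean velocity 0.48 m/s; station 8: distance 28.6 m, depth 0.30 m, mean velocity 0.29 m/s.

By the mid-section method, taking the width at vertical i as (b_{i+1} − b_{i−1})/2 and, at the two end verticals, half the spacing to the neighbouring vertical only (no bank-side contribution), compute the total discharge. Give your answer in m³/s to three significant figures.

w_1 = (10.9 − 3.6)/2 = 3.65 m; q_1 = 0.26 × 0.33 × 3.65 = 0.3132 m³/s
w_2 = (13.7 − 3.6)/2 = 5.05 m; q_2 = 0.64 × 1.30 × 5.05 = 4.202 m³/s
w_3 = (15.2 − 10.9)/2 = 2.15 m; q_3 = 0.54 × 1.25 × 2.15 = 1.451 m³/s
w_4 = (19.0 − 13.7)/2 = 2.65 m; q_4 = 0.56 × 1.39 × 2.65 = 2.063 m³/s
w_5 = (21.2 − 15.2)/2 = 3 m; q_5 = 0.60 × 1.15 × 3 = 2.070 m³/s
w_6 = (24.6 − 19.0)/2 = 2.8 m; q_6 = 0.68 × 1.37 × 2.8 = 2.608 m³/s
w_7 = (28.6 − 21.2)/2 = 3.7 m; q_7 = 0.48 × 0.89 × 3.7 = 1.581 m³/s
w_8 = (28.6 − 24.6)/2 = 2 m; q_8 = 0.29 × 0.30 × 2 = 0.1740 m³/s
Q = Σ qᵢ = 14.46 m³/s

14.5 m³/s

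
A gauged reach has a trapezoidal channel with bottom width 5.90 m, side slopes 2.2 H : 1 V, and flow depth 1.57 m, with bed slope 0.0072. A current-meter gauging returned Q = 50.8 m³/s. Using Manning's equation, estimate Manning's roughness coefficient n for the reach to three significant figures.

0.0260

A = (b + z·y)·y = (5.90 + 2.2×1.57)×1.57 = 14.69 m²
P = b + 2y√(1+z²) = 5.90 + 2×1.57×√(1+2.2²) = 13.49 m
R = A/P = 14.69/13.49 = 1.089 m
n = (1/Q)·A·R^(2/3)·S^(1/2) = (1/50.8) × 14.69 × 1.058 × 0.08485 = 0.02596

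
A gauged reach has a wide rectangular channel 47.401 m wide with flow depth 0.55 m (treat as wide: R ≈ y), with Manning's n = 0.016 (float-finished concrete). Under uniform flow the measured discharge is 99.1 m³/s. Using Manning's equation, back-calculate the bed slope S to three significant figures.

A = b·y = 47.401 × 0.55 = 26.07 m²
Wide channel: R ≈ y = 0.55 m
S = (Q·n / (1·A·R^(2/3)))² = (99.1×0.016 / (1×26.07×0.6713))² = 0.008209

0.00821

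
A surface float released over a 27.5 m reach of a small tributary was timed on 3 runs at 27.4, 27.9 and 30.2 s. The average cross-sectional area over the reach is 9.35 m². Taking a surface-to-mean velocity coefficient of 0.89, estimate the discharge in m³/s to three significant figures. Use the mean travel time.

8.03 m³/s

t̄ = (27.4 + 27.9 + 30.2) / 3 = 28.5 s
v_surface = L / t̄ = 27.5 / 28.5 = 0.9649 m/s
v_mean = 0.89 × 0.9649 = 0.8588 m/s
Q = A × v_mean = 9.35 × 0.8588 = 8.030 m³/s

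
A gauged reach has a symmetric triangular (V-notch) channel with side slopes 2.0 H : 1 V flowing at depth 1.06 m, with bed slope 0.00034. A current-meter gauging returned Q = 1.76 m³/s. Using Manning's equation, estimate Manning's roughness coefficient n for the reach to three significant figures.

A = z·y² = 2.0×1.06² = 2.247 m²
P = 2y√(1+z²) = 2×1.06×√(1+2.0²) = 4.740 m
R = A/P = 2.247/4.740 = 0.4740 m
n = (1/Q)·A·R^(2/3)·S^(1/2) = (1/1.76) × 2.247 × 0.6080 × 0.01844 = 0.01431

0.0143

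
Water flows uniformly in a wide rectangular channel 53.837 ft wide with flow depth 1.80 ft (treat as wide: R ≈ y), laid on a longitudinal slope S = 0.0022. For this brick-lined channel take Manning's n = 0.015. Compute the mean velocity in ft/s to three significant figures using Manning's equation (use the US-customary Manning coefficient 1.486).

A = b·y = 53.837 × 1.80 = 96.91 ft²
Wide channel: R ≈ y = 1.80 ft
Q = (1.486/n)·A·R^(2/3)·S^(1/2) = (1.486/0.015) × 96.91 × 1.800^(2/3) × 0.0022^(1/2) = 666.3 ft³/s
V = Q/A = 666.3/96.91 = 6.876 ft/s

6.88 ft/s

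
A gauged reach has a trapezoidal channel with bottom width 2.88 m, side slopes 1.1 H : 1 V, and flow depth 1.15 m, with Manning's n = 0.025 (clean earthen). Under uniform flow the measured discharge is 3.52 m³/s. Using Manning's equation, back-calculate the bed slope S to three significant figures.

A = (b + z·y)·y = (2.88 + 1.1×1.15)×1.15 = 4.767 m²
P = b + 2y√(1+z²) = 2.88 + 2×1.15×√(1+1.1²) = 6.299 m
R = A/P = 4.767/6.299 = 0.7567 m
S = (Q·n / (1·A·R^(2/3)))² = (3.52×0.025 / (1×4.767×0.8304))² = 0.0004942

0.000494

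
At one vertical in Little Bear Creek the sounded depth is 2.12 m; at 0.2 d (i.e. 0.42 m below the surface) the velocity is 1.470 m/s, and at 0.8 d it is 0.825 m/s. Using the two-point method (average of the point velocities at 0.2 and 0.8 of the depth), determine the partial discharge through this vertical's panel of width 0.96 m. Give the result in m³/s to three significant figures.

v̄ = (1.470 + 0.825) / 2 = 1.148 m/s
q = v̄ × d × w = 1.148 × 2.12 × 0.96 = 2.335 m³/s

2.34 m³/s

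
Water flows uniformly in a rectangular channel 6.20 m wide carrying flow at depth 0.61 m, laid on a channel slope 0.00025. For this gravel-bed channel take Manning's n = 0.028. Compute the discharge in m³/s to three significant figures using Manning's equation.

A = b·y = 6.20 × 0.61 = 3.782 m²
P = b + 2y = 6.20 + 2×0.61 = 7.420 m
R = A/P = 3.782/7.420 = 0.5097 m
Q = (1/n)·A·R^(2/3)·S^(1/2) = (1/0.028) × 3.782 × 0.5097^(2/3) × 0.00025^(1/2) = 1.363 m³/s

1.36 m³/s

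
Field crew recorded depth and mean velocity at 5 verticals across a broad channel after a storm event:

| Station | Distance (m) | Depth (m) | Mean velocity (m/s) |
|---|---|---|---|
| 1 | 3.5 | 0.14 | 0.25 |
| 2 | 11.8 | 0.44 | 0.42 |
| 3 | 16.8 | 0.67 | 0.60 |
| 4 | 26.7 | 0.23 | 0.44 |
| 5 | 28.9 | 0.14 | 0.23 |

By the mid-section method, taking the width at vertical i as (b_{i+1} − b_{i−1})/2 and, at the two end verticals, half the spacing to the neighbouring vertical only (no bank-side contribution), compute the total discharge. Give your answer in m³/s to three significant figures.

5.02 m³/s

w_1 = (11.8 − 3.5)/2 = 4.15 m; q_1 = 0.25 × 0.14 × 4.15 = 0.1453 m³/s
w_2 = (16.8 − 3.5)/2 = 6.65 m; q_2 = 0.42 × 0.44 × 6.65 = 1.229 m³/s
w_3 = (26.7 − 11.8)/2 = 7.45 m; q_3 = 0.60 × 0.67 × 7.45 = 2.995 m³/s
w_4 = (28.9 − 16.8)/2 = 6.05 m; q_4 = 0.44 × 0.23 × 6.05 = 0.6123 m³/s
w_5 = (28.9 − 26.7)/2 = 1.1 m; q_5 = 0.23 × 0.14 × 1.1 = 0.03542 m³/s
Q = Σ qᵢ = 5.017 m³/s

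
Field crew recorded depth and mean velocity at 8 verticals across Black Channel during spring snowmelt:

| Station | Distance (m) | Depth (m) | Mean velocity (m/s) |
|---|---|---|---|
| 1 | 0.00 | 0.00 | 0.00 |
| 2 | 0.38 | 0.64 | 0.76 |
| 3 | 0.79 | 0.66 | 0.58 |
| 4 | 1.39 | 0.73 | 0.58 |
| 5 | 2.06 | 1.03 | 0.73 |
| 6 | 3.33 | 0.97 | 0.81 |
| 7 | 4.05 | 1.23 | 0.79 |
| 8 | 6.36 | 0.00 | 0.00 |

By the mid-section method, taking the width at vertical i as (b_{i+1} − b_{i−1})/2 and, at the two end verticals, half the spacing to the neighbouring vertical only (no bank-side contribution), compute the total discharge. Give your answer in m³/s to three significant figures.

w_2 = (0.79 − 0.00)/2 = 0.395 m; q_2 = 0.76 × 0.64 × 0.395 = 0.1921 m³/s
w_3 = (1.39 − 0.38)/2 = 0.505 m; q_3 = 0.58 × 0.66 × 0.505 = 0.1933 m³/s
w_4 = (2.06 − 0.79)/2 = 0.635 m; q_4 = 0.58 × 0.73 × 0.635 = 0.2689 m³/s
w_5 = (3.33 − 1.39)/2 = 0.97 m; q_5 = 0.73 × 1.03 × 0.97 = 0.7293 m³/s
w_6 = (4.05 − 2.06)/2 = 0.995 m; q_6 = 0.81 × 0.97 × 0.995 = 0.7818 m³/s
w_7 = (6.36 − 3.33)/2 = 1.515 m; q_7 = 0.79 × 1.23 × 1.515 = 1.472 m³/s
Stations 1, 8 contribute zero (depth or velocity is 0).
Q = Σ qᵢ = 3.638 m³/s

3.64 m³/s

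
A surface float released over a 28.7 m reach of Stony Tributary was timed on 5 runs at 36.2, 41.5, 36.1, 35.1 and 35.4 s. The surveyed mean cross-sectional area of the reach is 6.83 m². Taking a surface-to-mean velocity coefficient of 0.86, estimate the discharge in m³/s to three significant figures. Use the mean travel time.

4.57 m³/s

t̄ = (36.2 + 41.5 + 36.1 + 35.1 + 35.4) / 5 = 36.86 s
v_surface = L / t̄ = 28.7 / 36.86 = 0.7786 m/s
v_mean = 0.86 × 0.7786 = 0.6696 m/s
Q = A × v_mean = 6.83 × 0.6696 = 4.573 m³/s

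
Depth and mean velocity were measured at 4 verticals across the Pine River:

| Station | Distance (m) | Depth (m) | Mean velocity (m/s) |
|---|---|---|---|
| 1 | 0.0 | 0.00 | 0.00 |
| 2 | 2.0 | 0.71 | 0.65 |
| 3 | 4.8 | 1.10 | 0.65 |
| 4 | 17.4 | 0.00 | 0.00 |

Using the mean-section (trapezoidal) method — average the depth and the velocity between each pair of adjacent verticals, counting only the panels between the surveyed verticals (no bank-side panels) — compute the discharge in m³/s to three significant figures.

Panel 1-2: Δb = 2 m, d̄ = (0.00+0.71)/2 = 0.355, v̄ = (0.00+0.65)/2 = 0.325 → q = 2×0.355×0.325 = 0.2308 m³/s
Panel 2-3: Δb = 2.8 m, d̄ = (0.71+1.10)/2 = 0.905, v̄ = (0.65+0.65)/2 = 0.65 → q = 2.8×0.905×0.65 = 1.647 m³/s
Panel 3-4: Δb = 12.6 m, d̄ = (1.10+0.00)/2 = 0.55, v̄ = (0.65+0.00)/2 = 0.325 → q = 12.6×0.55×0.325 = 2.252 m³/s
Q = Σ q = 4.130 m³/s

4.13 m³/s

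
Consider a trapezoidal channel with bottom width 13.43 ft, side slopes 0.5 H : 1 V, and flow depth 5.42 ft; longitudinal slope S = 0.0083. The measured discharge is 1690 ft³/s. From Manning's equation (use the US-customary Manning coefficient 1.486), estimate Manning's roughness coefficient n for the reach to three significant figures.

A = (b + z·y)·y = (13.43 + 0.5×5.42)×5.42 = 87.48 ft²
P = b + 2y√(1+z²) = 13.43 + 2×5.42×√(1+0.5²) = 25.55 ft
R = A/P = 87.48/25.55 = 3.424 ft
n = (1.486/Q)·A·R^(2/3)·S^(1/2) = (1.486/1690) × 87.48 × 2.272 × 0.09110 = 0.01592

0.0159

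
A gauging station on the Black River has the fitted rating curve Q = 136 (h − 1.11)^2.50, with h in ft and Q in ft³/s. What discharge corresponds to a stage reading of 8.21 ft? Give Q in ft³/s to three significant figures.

18300 ft³/s

Q = 136 × (8.21 − 1.11)^2.50 = 136 × 7.1^2.50 = 18270 ft³/s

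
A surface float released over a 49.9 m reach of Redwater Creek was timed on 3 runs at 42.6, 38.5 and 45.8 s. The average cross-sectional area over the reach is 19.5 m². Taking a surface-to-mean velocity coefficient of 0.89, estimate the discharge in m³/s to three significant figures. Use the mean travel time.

20.5 m³/s

t̄ = (42.6 + 38.5 + 45.8) / 3 = 42.3 s
v_surface = L / t̄ = 49.9 / 42.3 = 1.180 m/s
v_mean = 0.89 × 1.180 = 1.050 m/s
Q = A × v_mean = 19.5 × 1.050 = 20.47 m³/s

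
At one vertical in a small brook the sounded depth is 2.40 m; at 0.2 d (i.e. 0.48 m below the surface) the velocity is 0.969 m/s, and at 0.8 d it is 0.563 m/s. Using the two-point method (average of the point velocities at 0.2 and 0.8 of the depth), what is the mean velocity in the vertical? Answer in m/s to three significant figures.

v̄ = (0.969 + 0.563) / 2 = 0.7660 m/s

0.766 m/s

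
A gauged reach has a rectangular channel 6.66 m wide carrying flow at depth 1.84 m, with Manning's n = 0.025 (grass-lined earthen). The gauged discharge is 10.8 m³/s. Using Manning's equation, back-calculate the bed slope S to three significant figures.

A = b·y = 6.66 × 1.84 = 12.25 m²
P = b + 2y = 6.66 + 2×1.84 = 10.34 m
R = A/P = 12.25/10.34 = 1.185 m
S = (Q·n / (1·A·R^(2/3)))² = (10.8×0.025 / (1×12.25×1.120))² = 0.0003871

0.000387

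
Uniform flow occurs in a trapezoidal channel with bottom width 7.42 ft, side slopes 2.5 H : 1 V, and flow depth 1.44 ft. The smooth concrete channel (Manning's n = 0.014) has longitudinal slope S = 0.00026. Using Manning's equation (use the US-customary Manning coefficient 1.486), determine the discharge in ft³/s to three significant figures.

28.0 ft³/s

A = (b + z·y)·y = (7.42 + 2.5×1.44)×1.44 = 15.87 ft²
P = b + 2y√(1+z²) = 7.42 + 2×1.44×√(1+2.5²) = 15.17 ft
R = A/P = 15.87/15.17 = 1.046 ft
Q = (1.486/n)·A·R^(2/3)·S^(1/2) = (1.486/0.014) × 15.87 × 1.046^(2/3) × 0.00026^(1/2) = 27.98 ft³/s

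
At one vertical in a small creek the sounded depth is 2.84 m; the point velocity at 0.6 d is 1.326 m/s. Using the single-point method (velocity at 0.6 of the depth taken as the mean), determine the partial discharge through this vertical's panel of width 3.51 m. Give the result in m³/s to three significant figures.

v̄ = v₀.₆ = 1.326 m/s
q = v̄ × d × w = 1.326 × 2.84 × 3.51 = 13.22 m³/s

13.2 m³/s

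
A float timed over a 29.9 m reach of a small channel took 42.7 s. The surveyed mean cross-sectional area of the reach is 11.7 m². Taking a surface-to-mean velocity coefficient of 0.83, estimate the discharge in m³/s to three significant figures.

v_surface = L / t̄ = 29.9 / 42.7 = 0.7002 m/s
v_mean = 0.83 × 0.7002 = 0.5812 m/s
Q = A × v_mean = 11.7 × 0.5812 = 6.800 m³/s

6.80 m³/s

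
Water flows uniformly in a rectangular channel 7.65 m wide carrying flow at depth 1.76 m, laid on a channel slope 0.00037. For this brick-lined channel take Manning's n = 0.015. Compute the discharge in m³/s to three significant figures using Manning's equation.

19.6 m³/s

A = b·y = 7.65 × 1.76 = 13.46 m²
P = b + 2y = 7.65 + 2×1.76 = 11.17 m
R = A/P = 13.46/11.17 = 1.205 m
Q = (1/n)·A·R^(2/3)·S^(1/2) = (1/0.015) × 13.46 × 1.205^(2/3) × 0.00037^(1/2) = 19.56 m³/s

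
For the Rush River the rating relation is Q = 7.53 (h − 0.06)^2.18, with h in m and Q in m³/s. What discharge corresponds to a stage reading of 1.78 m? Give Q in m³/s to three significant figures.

Q = 7.53 × (1.78 − 0.06)^2.18 = 7.53 × 1.72^2.18 = 24.56 m³/s

24.6 m³/s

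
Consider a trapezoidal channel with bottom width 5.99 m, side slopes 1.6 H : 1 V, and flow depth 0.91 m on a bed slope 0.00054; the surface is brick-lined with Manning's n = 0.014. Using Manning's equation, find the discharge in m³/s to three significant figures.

9.03 m³/s

A = (b + z·y)·y = (5.99 + 1.6×0.91)×0.91 = 6.776 m²
P = b + 2y√(1+z²) = 5.99 + 2×0.91×√(1+1.6²) = 9.424 m
R = A/P = 6.776/9.424 = 0.7190 m
Q = (1/n)·A·R^(2/3)·S^(1/2) = (1/0.014) × 6.776 × 0.7190^(2/3) × 0.00054^(1/2) = 9.027 m³/s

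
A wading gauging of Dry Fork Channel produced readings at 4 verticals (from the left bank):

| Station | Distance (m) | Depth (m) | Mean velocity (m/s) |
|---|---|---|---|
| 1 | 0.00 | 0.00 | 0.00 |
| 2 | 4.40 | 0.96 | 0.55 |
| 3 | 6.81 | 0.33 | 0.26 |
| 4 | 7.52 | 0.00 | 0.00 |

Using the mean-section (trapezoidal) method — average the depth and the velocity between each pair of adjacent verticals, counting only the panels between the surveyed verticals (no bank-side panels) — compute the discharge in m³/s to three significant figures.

Panel 1-2: Δb = 4.4 m, d̄ = (0.00+0.96)/2 = 0.48, v̄ = (0.00+0.55)/2 = 0.275 → q = 4.4×0.48×0.275 = 0.5808 m³/s
Panel 2-3: Δb = 2.41 m, d̄ = (0.96+0.33)/2 = 0.645, v̄ = (0.55+0.26)/2 = 0.405 → q = 2.41×0.645×0.405 = 0.6296 m³/s
Panel 3-4: Δb = 0.71 m, d̄ = (0.33+0.00)/2 = 0.165, v̄ = (0.26+0.00)/2 = 0.13 → q = 0.71×0.165×0.13 = 0.01523 m³/s
Q = Σ q = 1.226 m³/s

1.23 m³/s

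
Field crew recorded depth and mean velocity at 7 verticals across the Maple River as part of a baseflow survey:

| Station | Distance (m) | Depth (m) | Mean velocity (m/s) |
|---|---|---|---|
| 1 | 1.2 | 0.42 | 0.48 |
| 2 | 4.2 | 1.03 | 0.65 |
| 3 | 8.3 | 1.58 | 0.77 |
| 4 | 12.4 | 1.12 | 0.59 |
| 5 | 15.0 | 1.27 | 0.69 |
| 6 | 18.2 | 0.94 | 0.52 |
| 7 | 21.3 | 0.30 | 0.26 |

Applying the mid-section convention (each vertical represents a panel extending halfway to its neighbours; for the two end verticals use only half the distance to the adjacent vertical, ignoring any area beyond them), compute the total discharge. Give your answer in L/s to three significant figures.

w_1 = (4.2 − 1.2)/2 = 1.5 m; q_1 = 0.48 × 0.42 × 1.5 = 0.3024 m³/s
w_2 = (8.3 − 1.2)/2 = 3.55 m; q_2 = 0.65 × 1.03 × 3.55 = 2.377 m³/s
w_3 = (12.4 − 4.2)/2 = 4.1 m; q_3 = 0.77 × 1.58 × 4.1 = 4.988 m³/s
w_4 = (15.0 − 8.3)/2 = 3.35 m; q_4 = 0.59 × 1.12 × 3.35 = 2.214 m³/s
w_5 = (18.2 − 12.4)/2 = 2.9 m; q_5 = 0.69 × 1.27 × 2.9 = 2.541 m³/s
w_6 = (21.3 − 15.0)/2 = 3.15 m; q_6 = 0.52 × 0.94 × 3.15 = 1.540 m³/s
w_7 = (21.3 − 18.2)/2 = 1.55 m; q_7 = 0.26 × 0.30 × 1.55 = 0.1209 m³/s
Q = Σ qᵢ = 14.08 m³/s
= 14.08 × 1000 = 14080 L/s

14100 L/s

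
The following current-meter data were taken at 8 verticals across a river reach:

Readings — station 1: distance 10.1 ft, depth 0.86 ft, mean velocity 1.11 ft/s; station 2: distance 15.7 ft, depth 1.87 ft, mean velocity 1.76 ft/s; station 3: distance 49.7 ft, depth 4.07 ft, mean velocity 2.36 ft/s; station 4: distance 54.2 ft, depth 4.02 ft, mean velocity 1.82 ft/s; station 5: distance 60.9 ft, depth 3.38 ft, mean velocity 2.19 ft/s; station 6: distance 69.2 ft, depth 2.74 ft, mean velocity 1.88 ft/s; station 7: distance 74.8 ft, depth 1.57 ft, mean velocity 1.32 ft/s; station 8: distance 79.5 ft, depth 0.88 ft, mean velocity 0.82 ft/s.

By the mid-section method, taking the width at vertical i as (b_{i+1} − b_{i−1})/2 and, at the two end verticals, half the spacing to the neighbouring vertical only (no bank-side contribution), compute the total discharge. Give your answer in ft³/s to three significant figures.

397 ft³/s

w_1 = (15.7 − 10.1)/2 = 2.8 ft; q_1 = 1.11 × 0.86 × 2.8 = 2.673 ft³/s
w_2 = (49.7 − 10.1)/2 = 19.8 ft; q_2 = 1.76 × 1.87 × 19.8 = 65.17 ft³/s
w_3 = (54.2 − 15.7)/2 = 19.25 ft; q_3 = 2.36 × 4.07 × 19.25 = 184.9 ft³/s
w_4 = (60.9 − 49.7)/2 = 5.6 ft; q_4 = 1.82 × 4.02 × 5.6 = 40.97 ft³/s
w_5 = (69.2 − 54.2)/2 = 7.5 ft; q_5 = 2.19 × 3.38 × 7.5 = 55.52 ft³/s
w_6 = (74.8 − 60.9)/2 = 6.95 ft; q_6 = 1.88 × 2.74 × 6.95 = 35.80 ft³/s
w_7 = (79.5 − 69.2)/2 = 5.15 ft; q_7 = 1.32 × 1.57 × 5.15 = 10.67 ft³/s
w_8 = (79.5 − 74.8)/2 = 2.35 ft; q_8 = 0.82 × 0.88 × 2.35 = 1.696 ft³/s
Q = Σ qᵢ = 397.4 ft³/s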